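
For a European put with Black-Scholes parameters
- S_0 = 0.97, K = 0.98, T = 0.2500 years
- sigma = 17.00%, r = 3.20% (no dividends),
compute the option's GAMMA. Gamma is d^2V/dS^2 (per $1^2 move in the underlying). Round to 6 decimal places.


d1 = 0.0159529392; d2 = -0.0690470608
phi(d1) = 0.3988915190; exp(-qT) = 1.0000000000; exp(-rT) = 0.9920319148
Gamma = exp(-qT) * phi(d1) / (S * sigma * sqrt(T)) = 1.0000000000 * 0.3988915190 / (0.9700 * 0.1700 * 0.5000000000) = 4.837981

Answer: Gamma = 4.837981


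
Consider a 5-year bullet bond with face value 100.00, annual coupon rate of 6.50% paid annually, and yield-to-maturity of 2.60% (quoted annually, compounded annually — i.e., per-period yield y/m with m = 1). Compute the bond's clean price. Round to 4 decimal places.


Answer: Price = 118.0667

Derivation:
Coupon per period c = face * coupon_rate / m = 6.500000
Periods per year m = 1; per-period yield y/m = 0.026000
Number of cashflows N = 5
Cashflows (t years, CF_t, discount factor 1/(1+y/m)^(m*t), PV):
  t = 1.0000: CF_t = 6.500000, DF = 0.974659, PV = 6.335283
  t = 2.0000: CF_t = 6.500000, DF = 0.949960, PV = 6.174739
  t = 3.0000: CF_t = 6.500000, DF = 0.925887, PV = 6.018265
  t = 4.0000: CF_t = 6.500000, DF = 0.902424, PV = 5.865755
  t = 5.0000: CF_t = 106.500000, DF = 0.879555, PV = 93.672649
Price P = sum_t PV_t = 118.066691


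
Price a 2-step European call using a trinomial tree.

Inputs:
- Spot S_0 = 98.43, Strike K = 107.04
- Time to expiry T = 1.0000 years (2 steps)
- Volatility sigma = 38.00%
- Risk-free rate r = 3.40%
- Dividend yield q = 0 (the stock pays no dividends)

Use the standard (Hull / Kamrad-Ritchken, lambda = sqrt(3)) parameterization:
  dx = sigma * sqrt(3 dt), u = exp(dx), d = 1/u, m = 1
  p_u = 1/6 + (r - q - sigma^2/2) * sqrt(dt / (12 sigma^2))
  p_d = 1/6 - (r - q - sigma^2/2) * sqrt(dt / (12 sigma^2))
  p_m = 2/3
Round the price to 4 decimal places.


dt = T/N = 0.500000; dx = sigma*sqrt(3*dt) = 0.465403
u = exp(dx) = 1.592656; d = 1/u = 0.627882
p_u = 0.146147, p_m = 0.666667, p_d = 0.187187
Discount per step: exp(-r*dt) = 0.983144
Stock lattice S(k, j) with j the centered position index:
  k=0: S(0,+0) = 98.4300
  k=1: S(1,-1) = 61.8024; S(1,+0) = 98.4300; S(1,+1) = 156.7651
  k=2: S(2,-2) = 38.8046; S(2,-1) = 61.8024; S(2,+0) = 98.4300; S(2,+1) = 156.7651; S(2,+2) = 249.6729
Terminal payoffs V(N, j) = max(S_T - K, 0):
  V(2,-2) = 0.000000; V(2,-1) = 0.000000; V(2,+0) = 0.000000; V(2,+1) = 49.725128; V(2,+2) = 142.632919
Backward induction: V(k, j) = exp(-r*dt) * [p_u * V(k+1, j+1) + p_m * V(k+1, j) + p_d * V(k+1, j-1)]
  V(1,-1) = exp(-r*dt) * [p_u*0.000000 + p_m*0.000000 + p_d*0.000000] = 0.000000
  V(1,+0) = exp(-r*dt) * [p_u*49.725128 + p_m*0.000000 + p_d*0.000000] = 7.144672
  V(1,+1) = exp(-r*dt) * [p_u*142.632919 + p_m*49.725128 + p_d*0.000000] = 53.085269
  V(0,+0) = exp(-r*dt) * [p_u*53.085269 + p_m*7.144672 + p_d*0.000000] = 12.310294

Answer: Price = V(0,0) = 12.3103


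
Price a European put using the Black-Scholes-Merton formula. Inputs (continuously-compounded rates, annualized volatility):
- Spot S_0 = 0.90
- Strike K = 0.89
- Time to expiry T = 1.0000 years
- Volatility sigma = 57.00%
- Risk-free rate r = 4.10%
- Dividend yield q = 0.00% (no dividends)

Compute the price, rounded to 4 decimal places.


d1 = (ln(S/K) + (r - q + 0.5*sigma^2) * T) / (sigma * sqrt(T)) = 0.37653211
d2 = d1 - sigma * sqrt(T) = -0.19346789
exp(-rT) = 0.95982913; exp(-qT) = 1.00000000
P = K * exp(-rT) * N(-d2) - S_0 * exp(-qT) * N(-d1)
N(-d1) = 0.35326068; N(-d2) = 0.57670373
P = 0.8900 * 0.95982913 * 0.57670373 - 0.9000 * 1.00000000 * 0.35326068 = 0.1747

Answer: Price = 0.1747


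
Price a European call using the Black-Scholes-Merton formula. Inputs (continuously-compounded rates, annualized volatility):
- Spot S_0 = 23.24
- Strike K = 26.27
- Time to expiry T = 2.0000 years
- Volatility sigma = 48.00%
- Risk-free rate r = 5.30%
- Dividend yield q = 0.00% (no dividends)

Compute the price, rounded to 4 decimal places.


Answer: Price = 6.0342

Derivation:
d1 = (ln(S/K) + (r - q + 0.5*sigma^2) * T) / (sigma * sqrt(T)) = 0.31502687
d2 = d1 - sigma * sqrt(T) = -0.36379564
exp(-rT) = 0.89942465; exp(-qT) = 1.00000000
C = S_0 * exp(-qT) * N(d1) - K * exp(-rT) * N(d2)
N(d1) = 0.62362937; N(d2) = 0.35800531
C = 23.2400 * 1.00000000 * 0.62362937 - 26.2700 * 0.89942465 * 0.35800531 = 6.0342


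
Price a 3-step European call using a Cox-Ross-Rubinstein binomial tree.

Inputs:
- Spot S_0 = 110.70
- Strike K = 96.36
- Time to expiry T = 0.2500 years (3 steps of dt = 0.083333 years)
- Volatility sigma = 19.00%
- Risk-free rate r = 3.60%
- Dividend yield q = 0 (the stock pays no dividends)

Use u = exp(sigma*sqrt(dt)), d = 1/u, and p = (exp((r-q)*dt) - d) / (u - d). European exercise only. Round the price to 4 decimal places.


Answer: Price = V(0,0) = 15.4833

Derivation:
dt = T/N = 0.083333
u = exp(sigma*sqrt(dt)) = 1.056380; d = 1/u = 0.946629
p = (exp((r-q)*dt) - d) / (u - d) = 0.513667
Discount per step: exp(-r*dt) = 0.997004
Stock lattice S(k, i) with i counting down-moves:
  k=0: S(0,0) = 110.7000
  k=1: S(1,0) = 116.9413; S(1,1) = 104.7918
  k=2: S(2,0) = 123.5345; S(2,1) = 110.7000; S(2,2) = 99.1989
  k=3: S(3,0) = 130.4994; S(3,1) = 116.9413; S(3,2) = 104.7918; S(3,3) = 93.9046
Terminal payoffs V(N, i) = max(S_T - K, 0):
  V(3,0) = 34.139405; V(3,1) = 20.581302; V(3,2) = 8.431804; V(3,3) = 0.000000
Backward induction: V(k, i) = exp(-r*dt) * [p * V(k+1, i) + (1-p) * V(k+1, i+1)].
  V(2,0) = exp(-r*dt) * [p*34.139405 + (1-p)*20.581302] = 27.463137
  V(2,1) = exp(-r*dt) * [p*20.581302 + (1-p)*8.431804] = 14.628647
  V(2,2) = exp(-r*dt) * [p*8.431804 + (1-p)*0.000000] = 4.318165
  V(1,0) = exp(-r*dt) * [p*27.463137 + (1-p)*14.628647] = 21.157731
  V(1,1) = exp(-r*dt) * [p*14.628647 + (1-p)*4.318165] = 9.585518
  V(0,0) = exp(-r*dt) * [p*21.157731 + (1-p)*9.585518] = 15.483261


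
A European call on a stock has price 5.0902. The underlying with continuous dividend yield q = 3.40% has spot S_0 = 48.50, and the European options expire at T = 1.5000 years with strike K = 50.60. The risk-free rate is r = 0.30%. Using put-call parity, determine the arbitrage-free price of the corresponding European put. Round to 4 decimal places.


Put-call parity: C - P = S_0 * exp(-qT) - K * exp(-rT).
S_0 * exp(-qT) = 48.5000 * 0.95027867 = 46.08851552
K * exp(-rT) = 50.6000 * 0.99551011 = 50.37281156
P = C - S*exp(-qT) + K*exp(-rT)
P = 5.0902 - 46.08851552 + 50.37281156 = 9.3745

Answer: Put price = 9.3745


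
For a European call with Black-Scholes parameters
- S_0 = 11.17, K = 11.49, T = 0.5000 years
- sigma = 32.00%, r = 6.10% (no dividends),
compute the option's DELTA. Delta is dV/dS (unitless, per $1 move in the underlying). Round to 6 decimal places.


d1 = 0.1231007553; d2 = -0.1031734147
phi(d1) = 0.3959309581; exp(-qT) = 1.0000000000; exp(-rT) = 0.9699604321
N(d1) = 0.5489863434
Delta = exp(-qT) * N(d1) = 1.0000000000 * 0.5489863434 = 0.548986

Answer: Delta = 0.548986


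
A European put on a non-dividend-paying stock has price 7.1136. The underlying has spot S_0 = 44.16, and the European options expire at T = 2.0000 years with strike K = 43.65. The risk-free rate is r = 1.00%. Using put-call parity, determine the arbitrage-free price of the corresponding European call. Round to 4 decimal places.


Answer: Call price = 8.4879

Derivation:
Put-call parity: C - P = S_0 * exp(-qT) - K * exp(-rT).
S_0 * exp(-qT) = 44.1600 * 1.00000000 = 44.16000000
K * exp(-rT) = 43.6500 * 0.98019867 = 42.78567209
C = P + S*exp(-qT) - K*exp(-rT)
C = 7.1136 + 44.16000000 - 42.78567209 = 8.4879


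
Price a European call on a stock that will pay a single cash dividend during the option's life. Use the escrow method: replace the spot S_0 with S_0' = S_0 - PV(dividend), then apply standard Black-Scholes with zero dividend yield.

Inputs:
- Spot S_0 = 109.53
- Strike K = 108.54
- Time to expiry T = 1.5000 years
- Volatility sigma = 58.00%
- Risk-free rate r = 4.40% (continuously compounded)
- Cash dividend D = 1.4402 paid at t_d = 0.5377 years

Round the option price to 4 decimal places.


Answer: Price = 32.4692

Derivation:
PV(D) = D * exp(-r * t_d) = 1.4402 * 0.97661888 = 1.40652650
S_0' = S_0 - PV(D) = 109.5300 - 1.40652650 = 108.12347350
d1 = (ln(S_0'/K) + (r + sigma^2/2)*T) / (sigma*sqrt(T)) = 0.44267499
d2 = d1 - sigma*sqrt(T) = -0.26767703
exp(-rT) = 0.93613086
N(d1) = 0.67099958; N(d2) = 0.39447397
C = S_0' * N(d1) - K * exp(-rT) * N(d2) = 108.12347350 * 0.67099958 - 108.5400 * 0.93613086 * 0.39447397 = 32.4692


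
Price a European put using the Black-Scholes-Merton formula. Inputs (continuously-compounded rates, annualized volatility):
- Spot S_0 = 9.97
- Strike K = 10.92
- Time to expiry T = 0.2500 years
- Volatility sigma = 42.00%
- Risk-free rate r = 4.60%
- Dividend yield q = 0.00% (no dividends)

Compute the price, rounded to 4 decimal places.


Answer: Price = 1.3420

Derivation:
d1 = (ln(S/K) + (r - q + 0.5*sigma^2) * T) / (sigma * sqrt(T)) = -0.27364470
d2 = d1 - sigma * sqrt(T) = -0.48364470
exp(-rT) = 0.98856587; exp(-qT) = 1.00000000
P = K * exp(-rT) * N(-d2) - S_0 * exp(-qT) * N(-d1)
N(-d1) = 0.60782116; N(-d2) = 0.68568098
P = 10.9200 * 0.98856587 * 0.68568098 - 9.9700 * 1.00000000 * 0.60782116 = 1.3420


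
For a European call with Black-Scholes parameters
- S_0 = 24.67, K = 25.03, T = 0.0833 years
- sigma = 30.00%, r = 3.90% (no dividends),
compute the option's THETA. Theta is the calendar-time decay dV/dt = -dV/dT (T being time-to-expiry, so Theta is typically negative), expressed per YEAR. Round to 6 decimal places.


d1 = -0.0865040831; d2 = -0.1730893012
phi(d1) = 0.3974524354; exp(-qT) = 1.0000000000; exp(-rT) = 0.9967565713
Theta = -S*exp(-qT)*phi(d1)*sigma/(2*sqrt(T)) - r*K*exp(-rT)*N(d2) + q*S*exp(-qT)*N(d1)
N(d1) = 0.4655328552; N(d2) = 0.4312906172; sqrt(T) = 0.2886173938
Term 1 = -24.6700 * 1.0000000000 * 0.3974524354 * 0.3000 / (2 * 0.2886173938) = -5.0959255013
Term 2 = -0.0390 * 25.0300 * 0.9967565713 * 0.4312906172 = -0.4196474363
Term 3 = 0 (no dividend yield, q = 0)
Theta = -5.0959255013 + (-0.4196474363) + (0.0000000000) = -5.515573

Answer: Theta = -5.515573


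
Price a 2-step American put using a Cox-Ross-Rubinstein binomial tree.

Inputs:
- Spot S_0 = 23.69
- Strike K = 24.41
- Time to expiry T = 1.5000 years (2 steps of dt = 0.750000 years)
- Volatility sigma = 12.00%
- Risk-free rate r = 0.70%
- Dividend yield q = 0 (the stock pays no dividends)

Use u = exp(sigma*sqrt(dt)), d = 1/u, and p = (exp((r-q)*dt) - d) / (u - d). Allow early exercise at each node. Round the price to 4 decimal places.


Answer: Price = V(0,0) = 1.7013

Derivation:
dt = T/N = 0.750000
u = exp(sigma*sqrt(dt)) = 1.109515; d = 1/u = 0.901295
p = (exp((r-q)*dt) - d) / (u - d) = 0.499323
Discount per step: exp(-r*dt) = 0.994764
Stock lattice S(k, i) with i counting down-moves:
  k=0: S(0,0) = 23.6900
  k=1: S(1,0) = 26.2844; S(1,1) = 21.3517
  k=2: S(2,0) = 29.1630; S(2,1) = 23.6900; S(2,2) = 19.2441
Terminal payoffs V(N, i) = max(K - S_T, 0):
  V(2,0) = 0.000000; V(2,1) = 0.720000; V(2,2) = 5.165854
Backward induction: V(k, i) = exp(-r*dt) * [p * V(k+1, i) + (1-p) * V(k+1, i+1)]; then take max(V_cont, immediate exercise) for American.
  V(1,0) = exp(-r*dt) * [p*0.000000 + (1-p)*0.720000] = 0.358600; exercise = 0.000000; V(1,0) = max -> 0.358600
  V(1,1) = exp(-r*dt) * [p*0.720000 + (1-p)*5.165854] = 2.930513; exercise = 3.058330; V(1,1) = max -> 3.058330
  V(0,0) = exp(-r*dt) * [p*0.358600 + (1-p)*3.058330] = 1.701338; exercise = 0.720000; V(0,0) = max -> 1.701338


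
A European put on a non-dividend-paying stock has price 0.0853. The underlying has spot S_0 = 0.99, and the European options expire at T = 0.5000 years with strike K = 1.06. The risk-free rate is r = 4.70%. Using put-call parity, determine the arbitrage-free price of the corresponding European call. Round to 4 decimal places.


Answer: Call price = 0.0399

Derivation:
Put-call parity: C - P = S_0 * exp(-qT) - K * exp(-rT).
S_0 * exp(-qT) = 0.9900 * 1.00000000 = 0.99000000
K * exp(-rT) = 1.0600 * 0.97677397 = 1.03538041
C = P + S*exp(-qT) - K*exp(-rT)
C = 0.0853 + 0.99000000 - 1.03538041 = 0.0399


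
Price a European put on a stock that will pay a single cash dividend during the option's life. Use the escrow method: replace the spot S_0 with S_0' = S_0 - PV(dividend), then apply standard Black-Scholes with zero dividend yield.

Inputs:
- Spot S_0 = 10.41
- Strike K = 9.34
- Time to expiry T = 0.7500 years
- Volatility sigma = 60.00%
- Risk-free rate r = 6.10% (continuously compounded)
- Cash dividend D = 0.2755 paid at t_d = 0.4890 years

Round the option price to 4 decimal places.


Answer: Price = 1.4016

Derivation:
PV(D) = D * exp(-r * t_d) = 0.2755 * 0.97061149 = 0.26740347
S_0' = S_0 - PV(D) = 10.4100 - 0.26740347 = 10.14259653
d1 = (ln(S_0'/K) + (r + sigma^2/2)*T) / (sigma*sqrt(T)) = 0.50650512
d2 = d1 - sigma*sqrt(T) = -0.01311012
exp(-rT) = 0.95528075
N(-d1) = 0.30625105; N(-d2) = 0.50523003
P = K * exp(-rT) * N(-d2) - S_0' * N(-d1) = 9.3400 * 0.95528075 * 0.50523003 - 10.14259653 * 0.30625105 = 1.4016


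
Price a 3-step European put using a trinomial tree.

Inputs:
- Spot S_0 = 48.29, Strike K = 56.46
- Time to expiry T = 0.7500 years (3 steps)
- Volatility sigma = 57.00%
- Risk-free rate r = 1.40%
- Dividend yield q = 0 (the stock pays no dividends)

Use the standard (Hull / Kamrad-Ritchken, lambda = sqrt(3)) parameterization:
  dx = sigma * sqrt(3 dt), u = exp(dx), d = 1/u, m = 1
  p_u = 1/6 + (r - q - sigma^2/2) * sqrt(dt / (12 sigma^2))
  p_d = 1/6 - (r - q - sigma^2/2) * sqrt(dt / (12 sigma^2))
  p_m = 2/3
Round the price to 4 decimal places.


dt = T/N = 0.250000; dx = sigma*sqrt(3*dt) = 0.493634
u = exp(dx) = 1.638260; d = 1/u = 0.610404
p_u = 0.129076, p_m = 0.666667, p_d = 0.204258
Discount per step: exp(-r*dt) = 0.996506
Stock lattice S(k, j) with j the centered position index:
  k=0: S(0,+0) = 48.2900
  k=1: S(1,-1) = 29.4764; S(1,+0) = 48.2900; S(1,+1) = 79.1116
  k=2: S(2,-2) = 17.9925; S(2,-1) = 29.4764; S(2,+0) = 48.2900; S(2,+1) = 79.1116; S(2,+2) = 129.6053
  k=3: S(3,-3) = 10.9827; S(3,-2) = 17.9925; S(3,-1) = 29.4764; S(3,+0) = 48.2900; S(3,+1) = 79.1116; S(3,+2) = 129.6053; S(3,+3) = 212.3271
Terminal payoffs V(N, j) = max(K - S_T, 0):
  V(3,-3) = 45.477303; V(3,-2) = 38.467490; V(3,-1) = 26.983598; V(3,+0) = 8.170000; V(3,+1) = 0.000000; V(3,+2) = 0.000000; V(3,+3) = 0.000000
Backward induction: V(k, j) = exp(-r*dt) * [p_u * V(k+1, j+1) + p_m * V(k+1, j) + p_d * V(k+1, j-1)]
  V(2,-2) = exp(-r*dt) * [p_u*26.983598 + p_m*38.467490 + p_d*45.477303] = 38.282784
  V(2,-1) = exp(-r*dt) * [p_u*8.170000 + p_m*26.983598 + p_d*38.467490] = 26.806907
  V(2,+0) = exp(-r*dt) * [p_u*0.000000 + p_m*8.170000 + p_d*26.983598] = 10.919988
  V(2,+1) = exp(-r*dt) * [p_u*0.000000 + p_m*0.000000 + p_d*8.170000] = 1.662955
  V(2,+2) = exp(-r*dt) * [p_u*0.000000 + p_m*0.000000 + p_d*0.000000] = 0.000000
  V(1,-1) = exp(-r*dt) * [p_u*10.919988 + p_m*26.806907 + p_d*38.282784] = 27.005645
  V(1,+0) = exp(-r*dt) * [p_u*1.662955 + p_m*10.919988 + p_d*26.806907] = 12.924841
  V(1,+1) = exp(-r*dt) * [p_u*0.000000 + p_m*1.662955 + p_d*10.919988] = 3.327462
  V(0,+0) = exp(-r*dt) * [p_u*3.327462 + p_m*12.924841 + p_d*27.005645] = 14.511288

Answer: Price = V(0,0) = 14.5113


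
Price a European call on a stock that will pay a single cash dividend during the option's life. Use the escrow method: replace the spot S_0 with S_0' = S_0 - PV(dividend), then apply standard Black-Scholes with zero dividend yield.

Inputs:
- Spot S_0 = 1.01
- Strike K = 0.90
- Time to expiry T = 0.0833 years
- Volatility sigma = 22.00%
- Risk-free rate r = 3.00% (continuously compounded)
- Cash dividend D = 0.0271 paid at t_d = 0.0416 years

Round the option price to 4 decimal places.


Answer: Price = 0.0872

Derivation:
PV(D) = D * exp(-r * t_d) = 0.0271 * 0.99875278 = 0.02706620
S_0' = S_0 - PV(D) = 1.0100 - 0.02706620 = 0.98293380
d1 = (ln(S_0'/K) + (r + sigma^2/2)*T) / (sigma*sqrt(T)) = 1.45933795
d2 = d1 - sigma*sqrt(T) = 1.39584212
exp(-rT) = 0.99750412
N(d1) = 0.92776394; N(d2) = 0.91861898
C = S_0' * N(d1) - K * exp(-rT) * N(d2) = 0.98293380 * 0.92776394 - 0.9000 * 0.99750412 * 0.91861898 = 0.0872


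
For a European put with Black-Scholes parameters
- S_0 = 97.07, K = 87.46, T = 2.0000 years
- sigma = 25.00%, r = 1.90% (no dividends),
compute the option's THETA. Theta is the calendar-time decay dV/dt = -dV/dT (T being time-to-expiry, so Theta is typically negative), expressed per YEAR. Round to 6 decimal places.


Answer: Theta = -2.237289

Derivation:
d1 = 0.5791227780; d2 = 0.2255693874
phi(d1) = 0.3373514110; exp(-qT) = 1.0000000000; exp(-rT) = 0.9627129409
Theta = -S*exp(-qT)*phi(d1)*sigma/(2*sqrt(T)) + r*K*exp(-rT)*N(-d2) - q*S*exp(-qT)*N(-d1)
N(-d1) = 0.2812531658; N(-d2) = 0.4107681763; sqrt(T) = 1.4142135624
Term 1 = -97.0700 * 1.0000000000 * 0.3373514110 * 0.2500 / (2 * 1.4142135624) = -2.8944268334
Term 2 = 0.0190 * 87.4600 * 0.9627129409 * 0.4107681763 = 0.6571381390
Term 3 = 0 (no dividend yield, q = 0)
Theta = -2.8944268334 + (0.6571381390) + (0.0000000000) = -2.237289


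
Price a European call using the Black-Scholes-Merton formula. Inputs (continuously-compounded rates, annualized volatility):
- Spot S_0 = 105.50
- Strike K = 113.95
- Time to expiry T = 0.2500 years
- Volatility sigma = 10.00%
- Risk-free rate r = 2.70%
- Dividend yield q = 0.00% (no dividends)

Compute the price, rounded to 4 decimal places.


Answer: Price = 0.1977

Derivation:
d1 = (ln(S/K) + (r - q + 0.5*sigma^2) * T) / (sigma * sqrt(T)) = -1.38097606
d2 = d1 - sigma * sqrt(T) = -1.43097606
exp(-rT) = 0.99327273; exp(-qT) = 1.00000000
C = S_0 * exp(-qT) * N(d1) - K * exp(-rT) * N(d2)
N(d1) = 0.08364316; N(d2) = 0.07621854
C = 105.5000 * 1.00000000 * 0.08364316 - 113.9500 * 0.99327273 * 0.07621854 = 0.1977


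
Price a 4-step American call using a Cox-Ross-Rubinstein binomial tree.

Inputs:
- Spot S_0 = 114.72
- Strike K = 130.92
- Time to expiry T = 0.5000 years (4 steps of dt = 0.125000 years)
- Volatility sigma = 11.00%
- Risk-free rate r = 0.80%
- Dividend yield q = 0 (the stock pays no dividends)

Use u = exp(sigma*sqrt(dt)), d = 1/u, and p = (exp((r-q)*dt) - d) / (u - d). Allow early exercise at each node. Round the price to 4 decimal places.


dt = T/N = 0.125000
u = exp(sigma*sqrt(dt)) = 1.039657; d = 1/u = 0.961856
p = (exp((r-q)*dt) - d) / (u - d) = 0.503138
Discount per step: exp(-r*dt) = 0.999000
Stock lattice S(k, i) with i counting down-moves:
  k=0: S(0,0) = 114.7200
  k=1: S(1,0) = 119.2695; S(1,1) = 110.3441
  k=2: S(2,0) = 123.9993; S(2,1) = 114.7200; S(2,2) = 106.1351
  k=3: S(3,0) = 128.9168; S(3,1) = 119.2695; S(3,2) = 110.3441; S(3,3) = 102.0866
  k=4: S(4,0) = 134.0292; S(4,1) = 123.9993; S(4,2) = 114.7200; S(4,3) = 106.1351; S(4,4) = 98.1926
Terminal payoffs V(N, i) = max(S_T - K, 0):
  V(4,0) = 3.109224; V(4,1) = 0.000000; V(4,2) = 0.000000; V(4,3) = 0.000000; V(4,4) = 0.000000
Backward induction: V(k, i) = exp(-r*dt) * [p * V(k+1, i) + (1-p) * V(k+1, i+1)]; then take max(V_cont, immediate exercise) for American.
  V(3,0) = exp(-r*dt) * [p*3.109224 + (1-p)*0.000000] = 1.562806; exercise = 0.000000; V(3,0) = max -> 1.562806
  V(3,1) = exp(-r*dt) * [p*0.000000 + (1-p)*0.000000] = 0.000000; exercise = 0.000000; V(3,1) = max -> 0.000000
  V(3,2) = exp(-r*dt) * [p*0.000000 + (1-p)*0.000000] = 0.000000; exercise = 0.000000; V(3,2) = max -> 0.000000
  V(3,3) = exp(-r*dt) * [p*0.000000 + (1-p)*0.000000] = 0.000000; exercise = 0.000000; V(3,3) = max -> 0.000000
  V(2,0) = exp(-r*dt) * [p*1.562806 + (1-p)*0.000000] = 0.785521; exercise = 0.000000; V(2,0) = max -> 0.785521
  V(2,1) = exp(-r*dt) * [p*0.000000 + (1-p)*0.000000] = 0.000000; exercise = 0.000000; V(2,1) = max -> 0.000000
  V(2,2) = exp(-r*dt) * [p*0.000000 + (1-p)*0.000000] = 0.000000; exercise = 0.000000; V(2,2) = max -> 0.000000
  V(1,0) = exp(-r*dt) * [p*0.785521 + (1-p)*0.000000] = 0.394831; exercise = 0.000000; V(1,0) = max -> 0.394831
  V(1,1) = exp(-r*dt) * [p*0.000000 + (1-p)*0.000000] = 0.000000; exercise = 0.000000; V(1,1) = max -> 0.000000
  V(0,0) = exp(-r*dt) * [p*0.394831 + (1-p)*0.000000] = 0.198456; exercise = 0.000000; V(0,0) = max -> 0.198456

Answer: Price = V(0,0) = 0.1985


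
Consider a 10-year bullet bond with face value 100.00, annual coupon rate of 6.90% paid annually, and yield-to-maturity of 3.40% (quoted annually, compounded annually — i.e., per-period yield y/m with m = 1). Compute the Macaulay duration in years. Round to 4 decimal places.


Coupon per period c = face * coupon_rate / m = 6.900000
Periods per year m = 1; per-period yield y/m = 0.034000
Number of cashflows N = 10
Cashflows (t years, CF_t, discount factor 1/(1+y/m)^(m*t), PV):
  t = 1.0000: CF_t = 6.900000, DF = 0.967118, PV = 6.673114
  t = 2.0000: CF_t = 6.900000, DF = 0.935317, PV = 6.453689
  t = 3.0000: CF_t = 6.900000, DF = 0.904562, PV = 6.241478
  t = 4.0000: CF_t = 6.900000, DF = 0.874818, PV = 6.036246
  t = 5.0000: CF_t = 6.900000, DF = 0.846052, PV = 5.837762
  t = 6.0000: CF_t = 6.900000, DF = 0.818233, PV = 5.645805
  t = 7.0000: CF_t = 6.900000, DF = 0.791327, PV = 5.460159
  t = 8.0000: CF_t = 6.900000, DF = 0.765307, PV = 5.280618
  t = 9.0000: CF_t = 6.900000, DF = 0.740142, PV = 5.106981
  t = 10.0000: CF_t = 106.900000, DF = 0.715805, PV = 76.519534
Price P = sum_t PV_t = 129.255387
Macaulay numerator sum_t t * PV_t:
  t * PV_t at t = 1.0000: 6.673114
  t * PV_t at t = 2.0000: 12.907377
  t * PV_t at t = 3.0000: 18.724435
  t * PV_t at t = 4.0000: 24.144984
  t * PV_t at t = 5.0000: 29.188811
  t * PV_t at t = 6.0000: 33.874829
  t * PV_t at t = 7.0000: 38.221116
  t * PV_t at t = 8.0000: 42.244947
  t * PV_t at t = 9.0000: 45.962829
  t * PV_t at t = 10.0000: 765.195342
Macaulay duration D = (sum_t t * PV_t) / P = 1017.137784 / 129.255387 = 7.869210

Answer: Macaulay duration = 7.8692 years


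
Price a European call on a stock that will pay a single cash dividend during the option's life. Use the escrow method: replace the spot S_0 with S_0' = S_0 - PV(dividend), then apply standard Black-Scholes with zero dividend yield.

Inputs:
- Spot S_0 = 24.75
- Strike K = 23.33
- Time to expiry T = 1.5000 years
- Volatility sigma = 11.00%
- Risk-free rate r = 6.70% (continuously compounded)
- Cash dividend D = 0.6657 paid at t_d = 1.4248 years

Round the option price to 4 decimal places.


PV(D) = D * exp(-r * t_d) = 0.6657 * 0.90895326 = 0.60509019
S_0' = S_0 - PV(D) = 24.7500 - 0.60509019 = 24.14490981
d1 = (ln(S_0'/K) + (r + sigma^2/2)*T) / (sigma*sqrt(T)) = 1.06818906
d2 = d1 - sigma*sqrt(T) = 0.93346712
exp(-rT) = 0.90438511
N(d1) = 0.85728238; N(d2) = 0.82471058
C = S_0' * N(d1) - K * exp(-rT) * N(d2) = 24.14490981 * 0.85728238 - 23.3300 * 0.90438511 * 0.82471058 = 3.2982

Answer: Price = 3.2982


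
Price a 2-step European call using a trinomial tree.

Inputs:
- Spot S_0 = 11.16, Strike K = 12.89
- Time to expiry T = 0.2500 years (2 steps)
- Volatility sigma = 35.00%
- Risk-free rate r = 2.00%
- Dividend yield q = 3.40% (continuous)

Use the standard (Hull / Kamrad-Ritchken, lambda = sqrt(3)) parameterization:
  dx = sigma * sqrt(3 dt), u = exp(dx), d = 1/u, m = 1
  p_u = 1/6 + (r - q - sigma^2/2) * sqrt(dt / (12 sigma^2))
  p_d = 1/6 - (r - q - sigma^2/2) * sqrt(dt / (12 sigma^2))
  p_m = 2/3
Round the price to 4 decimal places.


dt = T/N = 0.125000; dx = sigma*sqrt(3*dt) = 0.214330
u = exp(dx) = 1.239032; d = 1/u = 0.807082
p_u = 0.144723, p_m = 0.666667, p_d = 0.188610
Discount per step: exp(-r*dt) = 0.997503
Stock lattice S(k, j) with j the centered position index:
  k=0: S(0,+0) = 11.1600
  k=1: S(1,-1) = 9.0070; S(1,+0) = 11.1600; S(1,+1) = 13.8276
  k=2: S(2,-2) = 7.2694; S(2,-1) = 9.0070; S(2,+0) = 11.1600; S(2,+1) = 13.8276; S(2,+2) = 17.1328
Terminal payoffs V(N, j) = max(S_T - K, 0):
  V(2,-2) = 0.000000; V(2,-1) = 0.000000; V(2,+0) = 0.000000; V(2,+1) = 0.937596; V(2,+2) = 4.242833
Backward induction: V(k, j) = exp(-r*dt) * [p_u * V(k+1, j+1) + p_m * V(k+1, j) + p_d * V(k+1, j-1)]
  V(1,-1) = exp(-r*dt) * [p_u*0.000000 + p_m*0.000000 + p_d*0.000000] = 0.000000
  V(1,+0) = exp(-r*dt) * [p_u*0.937596 + p_m*0.000000 + p_d*0.000000] = 0.135353
  V(1,+1) = exp(-r*dt) * [p_u*4.242833 + p_m*0.937596 + p_d*0.000000] = 1.236007
  V(0,+0) = exp(-r*dt) * [p_u*1.236007 + p_m*0.135353 + p_d*0.000000] = 0.268443

Answer: Price = V(0,0) = 0.2684


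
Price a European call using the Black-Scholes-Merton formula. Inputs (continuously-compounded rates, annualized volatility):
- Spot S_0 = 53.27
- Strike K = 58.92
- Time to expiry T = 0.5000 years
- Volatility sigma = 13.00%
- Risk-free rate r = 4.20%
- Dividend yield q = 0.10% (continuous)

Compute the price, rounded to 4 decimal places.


d1 = (ln(S/K) + (r - q + 0.5*sigma^2) * T) / (sigma * sqrt(T)) = -0.82766599
d2 = d1 - sigma * sqrt(T) = -0.91958987
exp(-rT) = 0.97921896; exp(-qT) = 0.99950012
C = S_0 * exp(-qT) * N(d1) - K * exp(-rT) * N(d2)
N(d1) = 0.20392984; N(d2) = 0.17889356
C = 53.2700 * 0.99950012 * 0.20392984 - 58.9200 * 0.97921896 * 0.17889356 = 0.5365

Answer: Price = 0.5365


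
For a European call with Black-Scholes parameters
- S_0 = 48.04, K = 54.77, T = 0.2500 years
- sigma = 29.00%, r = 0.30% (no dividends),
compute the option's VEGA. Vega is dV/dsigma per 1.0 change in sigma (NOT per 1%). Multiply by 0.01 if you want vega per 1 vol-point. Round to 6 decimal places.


Answer: Vega = 6.809895

Derivation:
d1 = -0.8265248385; d2 = -0.9715248385
phi(d1) = 0.2835093467; exp(-qT) = 1.0000000000; exp(-rT) = 0.9992502812
Vega = S * exp(-qT) * phi(d1) * sqrt(T) = 48.0400 * 1.0000000000 * 0.2835093467 * 0.5000000000 = 6.809895


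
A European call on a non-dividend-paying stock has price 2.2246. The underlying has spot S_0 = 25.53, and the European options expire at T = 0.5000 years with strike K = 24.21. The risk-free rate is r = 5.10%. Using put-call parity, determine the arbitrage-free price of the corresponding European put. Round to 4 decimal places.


Answer: Put price = 0.2950

Derivation:
Put-call parity: C - P = S_0 * exp(-qT) - K * exp(-rT).
S_0 * exp(-qT) = 25.5300 * 1.00000000 = 25.53000000
K * exp(-rT) = 24.2100 * 0.97482238 = 23.60044979
P = C - S*exp(-qT) + K*exp(-rT)
P = 2.2246 - 25.53000000 + 23.60044979 = 0.2950


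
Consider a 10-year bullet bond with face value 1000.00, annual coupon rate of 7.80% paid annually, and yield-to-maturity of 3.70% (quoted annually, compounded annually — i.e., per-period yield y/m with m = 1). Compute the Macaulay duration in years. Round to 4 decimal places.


Answer: Macaulay duration = 7.6958 years

Derivation:
Coupon per period c = face * coupon_rate / m = 78.000000
Periods per year m = 1; per-period yield y/m = 0.037000
Number of cashflows N = 10
Cashflows (t years, CF_t, discount factor 1/(1+y/m)^(m*t), PV):
  t = 1.0000: CF_t = 78.000000, DF = 0.964320, PV = 75.216972
  t = 2.0000: CF_t = 78.000000, DF = 0.929913, PV = 72.533242
  t = 3.0000: CF_t = 78.000000, DF = 0.896734, PV = 69.945267
  t = 4.0000: CF_t = 78.000000, DF = 0.864739, PV = 67.449631
  t = 5.0000: CF_t = 78.000000, DF = 0.833885, PV = 65.043038
  t = 6.0000: CF_t = 78.000000, DF = 0.804132, PV = 62.722313
  t = 7.0000: CF_t = 78.000000, DF = 0.775441, PV = 60.484390
  t = 8.0000: CF_t = 78.000000, DF = 0.747773, PV = 58.326317
  t = 9.0000: CF_t = 78.000000, DF = 0.721093, PV = 56.245243
  t = 10.0000: CF_t = 1078.000000, DF = 0.695364, PV = 749.602795
Price P = sum_t PV_t = 1337.569208
Macaulay numerator sum_t t * PV_t:
  t * PV_t at t = 1.0000: 75.216972
  t * PV_t at t = 2.0000: 145.066484
  t * PV_t at t = 3.0000: 209.835802
  t * PV_t at t = 4.0000: 269.798523
  t * PV_t at t = 5.0000: 325.215192
  t * PV_t at t = 6.0000: 376.333877
  t * PV_t at t = 7.0000: 423.390733
  t * PV_t at t = 8.0000: 466.610534
  t * PV_t at t = 9.0000: 506.207184
  t * PV_t at t = 10.0000: 7496.027946
Macaulay duration D = (sum_t t * PV_t) / P = 10293.703247 / 1337.569208 = 7.695829


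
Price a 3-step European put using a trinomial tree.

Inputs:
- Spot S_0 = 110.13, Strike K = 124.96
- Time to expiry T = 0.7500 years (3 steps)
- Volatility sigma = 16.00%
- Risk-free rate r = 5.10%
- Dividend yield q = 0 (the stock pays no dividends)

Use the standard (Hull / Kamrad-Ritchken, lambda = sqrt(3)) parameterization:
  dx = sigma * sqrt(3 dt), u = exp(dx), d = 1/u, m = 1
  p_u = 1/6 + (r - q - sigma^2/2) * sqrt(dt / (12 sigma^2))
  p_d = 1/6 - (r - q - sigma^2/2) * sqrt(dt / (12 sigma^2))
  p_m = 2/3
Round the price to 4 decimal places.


dt = T/N = 0.250000; dx = sigma*sqrt(3*dt) = 0.138564
u = exp(dx) = 1.148623; d = 1/u = 0.870607
p_u = 0.201127, p_m = 0.666667, p_d = 0.132206
Discount per step: exp(-r*dt) = 0.987331
Stock lattice S(k, j) with j the centered position index:
  k=0: S(0,+0) = 110.1300
  k=1: S(1,-1) = 95.8800; S(1,+0) = 110.1300; S(1,+1) = 126.4979
  k=2: S(2,-2) = 83.4738; S(2,-1) = 95.8800; S(2,+0) = 110.1300; S(2,+1) = 126.4979; S(2,+2) = 145.2984
  k=3: S(3,-3) = 72.6730; S(3,-2) = 83.4738; S(3,-1) = 95.8800; S(3,+0) = 110.1300; S(3,+1) = 126.4979; S(3,+2) = 145.2984; S(3,+3) = 166.8931
Terminal payoffs V(N, j) = max(K - S_T, 0):
  V(3,-3) = 52.287046; V(3,-2) = 41.486154; V(3,-1) = 29.079999; V(3,+0) = 14.830000; V(3,+1) = 0.000000; V(3,+2) = 0.000000; V(3,+3) = 0.000000
Backward induction: V(k, j) = exp(-r*dt) * [p_u * V(k+1, j+1) + p_m * V(k+1, j) + p_d * V(k+1, j-1)]
  V(2,-2) = exp(-r*dt) * [p_u*29.079999 + p_m*41.486154 + p_d*52.287046] = 39.906812
  V(2,-1) = exp(-r*dt) * [p_u*14.830000 + p_m*29.079999 + p_d*41.486154] = 27.501219
  V(2,+0) = exp(-r*dt) * [p_u*0.000000 + p_m*14.830000 + p_d*29.079999] = 13.557257
  V(2,+1) = exp(-r*dt) * [p_u*0.000000 + p_m*0.000000 + p_d*14.830000] = 1.935777
  V(2,+2) = exp(-r*dt) * [p_u*0.000000 + p_m*0.000000 + p_d*0.000000] = 0.000000
  V(1,-1) = exp(-r*dt) * [p_u*13.557257 + p_m*27.501219 + p_d*39.906812] = 26.003141
  V(1,+0) = exp(-r*dt) * [p_u*1.935777 + p_m*13.557257 + p_d*27.501219] = 12.897837
  V(1,+1) = exp(-r*dt) * [p_u*0.000000 + p_m*1.935777 + p_d*13.557257] = 3.043813
  V(0,+0) = exp(-r*dt) * [p_u*3.043813 + p_m*12.897837 + p_d*26.003141] = 12.488280

Answer: Price = V(0,0) = 12.4883


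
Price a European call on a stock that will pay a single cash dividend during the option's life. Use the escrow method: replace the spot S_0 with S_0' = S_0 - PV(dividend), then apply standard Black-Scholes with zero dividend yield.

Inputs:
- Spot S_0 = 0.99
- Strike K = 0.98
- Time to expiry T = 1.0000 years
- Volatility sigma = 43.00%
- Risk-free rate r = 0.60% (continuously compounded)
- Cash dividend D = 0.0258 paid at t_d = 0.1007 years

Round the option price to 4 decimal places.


Answer: Price = 0.1601

Derivation:
PV(D) = D * exp(-r * t_d) = 0.0258 * 0.99939598 = 0.02578442
S_0' = S_0 - PV(D) = 0.9900 - 0.02578442 = 0.96421558
d1 = (ln(S_0'/K) + (r + sigma^2/2)*T) / (sigma*sqrt(T)) = 0.19119147
d2 = d1 - sigma*sqrt(T) = -0.23880853
exp(-rT) = 0.99401796
N(d1) = 0.57581221; N(d2) = 0.40562703
C = S_0' * N(d1) - K * exp(-rT) * N(d2) = 0.96421558 * 0.57581221 - 0.9800 * 0.99401796 * 0.40562703 = 0.1601


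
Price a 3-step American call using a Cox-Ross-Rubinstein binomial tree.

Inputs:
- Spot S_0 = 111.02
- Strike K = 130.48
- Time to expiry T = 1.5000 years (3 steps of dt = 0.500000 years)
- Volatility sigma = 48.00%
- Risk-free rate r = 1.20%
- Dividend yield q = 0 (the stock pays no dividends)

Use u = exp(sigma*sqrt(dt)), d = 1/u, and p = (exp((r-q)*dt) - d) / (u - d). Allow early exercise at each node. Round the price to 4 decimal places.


Answer: Price = V(0,0) = 21.0679

Derivation:
dt = T/N = 0.500000
u = exp(sigma*sqrt(dt)) = 1.404121; d = 1/u = 0.712189
p = (exp((r-q)*dt) - d) / (u - d) = 0.424650
Discount per step: exp(-r*dt) = 0.994018
Stock lattice S(k, i) with i counting down-moves:
  k=0: S(0,0) = 111.0200
  k=1: S(1,0) = 155.8855; S(1,1) = 79.0673
  k=2: S(2,0) = 218.8820; S(2,1) = 111.0200; S(2,2) = 56.3109
  k=3: S(3,0) = 307.3368; S(3,1) = 155.8855; S(3,2) = 79.0673; S(3,3) = 40.1040
Terminal payoffs V(N, i) = max(S_T - K, 0):
  V(3,0) = 176.856774; V(3,1) = 25.405478; V(3,2) = 0.000000; V(3,3) = 0.000000
Backward induction: V(k, i) = exp(-r*dt) * [p * V(k+1, i) + (1-p) * V(k+1, i+1)]; then take max(V_cont, immediate exercise) for American.
  V(2,0) = exp(-r*dt) * [p*176.856774 + (1-p)*25.405478] = 89.182559; exercise = 88.402023; V(2,0) = max -> 89.182559
  V(2,1) = exp(-r*dt) * [p*25.405478 + (1-p)*0.000000] = 10.723898; exercise = 0.000000; V(2,1) = max -> 10.723898
  V(2,2) = exp(-r*dt) * [p*0.000000 + (1-p)*0.000000] = 0.000000; exercise = 0.000000; V(2,2) = max -> 0.000000
  V(1,0) = exp(-r*dt) * [p*89.182559 + (1-p)*10.723898] = 43.777907; exercise = 25.405478; V(1,0) = max -> 43.777907
  V(1,1) = exp(-r*dt) * [p*10.723898 + (1-p)*0.000000] = 4.526661; exercise = 0.000000; V(1,1) = max -> 4.526661
  V(0,0) = exp(-r*dt) * [p*43.777907 + (1-p)*4.526661] = 21.067913; exercise = 0.000000; V(0,0) = max -> 21.067913


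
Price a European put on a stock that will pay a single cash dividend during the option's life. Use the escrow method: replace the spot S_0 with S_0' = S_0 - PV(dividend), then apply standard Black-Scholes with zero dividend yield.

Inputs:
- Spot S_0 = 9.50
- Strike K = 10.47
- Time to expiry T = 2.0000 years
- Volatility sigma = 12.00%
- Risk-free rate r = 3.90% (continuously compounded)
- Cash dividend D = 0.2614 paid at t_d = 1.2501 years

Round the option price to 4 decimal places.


Answer: Price = 0.8800

Derivation:
PV(D) = D * exp(-r * t_d) = 0.2614 * 0.95241549 = 0.24896141
S_0' = S_0 - PV(D) = 9.5000 - 0.24896141 = 9.25103859
d1 = (ln(S_0'/K) + (r + sigma^2/2)*T) / (sigma*sqrt(T)) = -0.18489781
d2 = d1 - sigma*sqrt(T) = -0.35460344
exp(-rT) = 0.92496443
N(-d1) = 0.57334541; N(-d2) = 0.63855665
P = K * exp(-rT) * N(-d2) - S_0' * N(-d1) = 10.4700 * 0.92496443 * 0.63855665 - 9.25103859 * 0.57334541 = 0.8800


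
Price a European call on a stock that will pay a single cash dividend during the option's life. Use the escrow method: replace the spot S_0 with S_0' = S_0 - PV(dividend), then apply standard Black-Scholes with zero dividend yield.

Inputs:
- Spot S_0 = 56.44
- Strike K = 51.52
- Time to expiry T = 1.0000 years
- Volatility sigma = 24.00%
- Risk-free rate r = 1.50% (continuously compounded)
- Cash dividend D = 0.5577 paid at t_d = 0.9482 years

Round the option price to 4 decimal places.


PV(D) = D * exp(-r * t_d) = 0.5577 * 0.98587767 = 0.54982398
S_0' = S_0 - PV(D) = 56.4400 - 0.54982398 = 55.89017602
d1 = (ln(S_0'/K) + (r + sigma^2/2)*T) / (sigma*sqrt(T)) = 0.52174392
d2 = d1 - sigma*sqrt(T) = 0.28174392
exp(-rT) = 0.98511194
N(d1) = 0.69907568; N(d2) = 0.61093006
C = S_0' * N(d1) - K * exp(-rT) * N(d2) = 55.89017602 * 0.69907568 - 51.5200 * 0.98511194 * 0.61093006 = 8.0649

Answer: Price = 8.0649


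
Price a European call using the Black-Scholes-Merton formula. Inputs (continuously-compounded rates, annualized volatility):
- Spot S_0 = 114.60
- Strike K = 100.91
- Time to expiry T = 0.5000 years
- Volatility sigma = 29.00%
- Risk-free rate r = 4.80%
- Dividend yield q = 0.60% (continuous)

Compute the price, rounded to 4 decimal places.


Answer: Price = 18.7210

Derivation:
d1 = (ln(S/K) + (r - q + 0.5*sigma^2) * T) / (sigma * sqrt(T)) = 0.82533393
d2 = d1 - sigma * sqrt(T) = 0.62027297
exp(-rT) = 0.97628571; exp(-qT) = 0.99700450
C = S_0 * exp(-qT) * N(d1) - K * exp(-rT) * N(d2)
N(d1) = 0.79540898; N(d2) = 0.73246095
C = 114.6000 * 0.99700450 * 0.79540898 - 100.9100 * 0.97628571 * 0.73246095 = 18.7210


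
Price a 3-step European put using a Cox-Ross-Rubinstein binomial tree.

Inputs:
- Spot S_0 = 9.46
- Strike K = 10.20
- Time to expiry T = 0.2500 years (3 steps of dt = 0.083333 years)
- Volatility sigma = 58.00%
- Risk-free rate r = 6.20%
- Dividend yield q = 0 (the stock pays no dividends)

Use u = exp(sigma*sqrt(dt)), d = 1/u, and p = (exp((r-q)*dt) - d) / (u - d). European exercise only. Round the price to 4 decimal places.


dt = T/N = 0.083333
u = exp(sigma*sqrt(dt)) = 1.182264; d = 1/u = 0.845834
p = (exp((r-q)*dt) - d) / (u - d) = 0.473637
Discount per step: exp(-r*dt) = 0.994847
Stock lattice S(k, i) with i counting down-moves:
  k=0: S(0,0) = 9.4600
  k=1: S(1,0) = 11.1842; S(1,1) = 8.0016
  k=2: S(2,0) = 13.2227; S(2,1) = 9.4600; S(2,2) = 6.7680
  k=3: S(3,0) = 15.6327; S(3,1) = 11.1842; S(3,2) = 8.0016; S(3,3) = 5.7246
Terminal payoffs V(N, i) = max(K - S_T, 0):
  V(3,0) = 0.000000; V(3,1) = 0.000000; V(3,2) = 2.198406; V(3,3) = 4.475372
Backward induction: V(k, i) = exp(-r*dt) * [p * V(k+1, i) + (1-p) * V(k+1, i+1)].
  V(2,0) = exp(-r*dt) * [p*0.000000 + (1-p)*0.000000] = 0.000000
  V(2,1) = exp(-r*dt) * [p*0.000000 + (1-p)*2.198406] = 1.151197
  V(2,2) = exp(-r*dt) * [p*2.198406 + (1-p)*4.475372] = 3.379412
  V(1,0) = exp(-r*dt) * [p*0.000000 + (1-p)*1.151197] = 0.602825
  V(1,1) = exp(-r*dt) * [p*1.151197 + (1-p)*3.379412] = 2.312071
  V(0,0) = exp(-r*dt) * [p*0.602825 + (1-p)*2.312071] = 1.494766

Answer: Price = V(0,0) = 1.4948


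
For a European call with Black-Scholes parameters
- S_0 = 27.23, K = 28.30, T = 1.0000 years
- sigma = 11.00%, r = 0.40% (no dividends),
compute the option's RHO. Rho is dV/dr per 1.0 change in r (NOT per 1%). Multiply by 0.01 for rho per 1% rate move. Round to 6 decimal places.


d1 = -0.2590227088; d2 = -0.3690227088
phi(d1) = 0.3857811979; exp(-qT) = 1.0000000000; exp(-rT) = 0.9960079893
N(d2) = 0.3560553992
Rho = K*T*exp(-rT)*N(d2) = 28.3000 * 1.0000 * 0.9960079893 * 0.3560553992 = 10.036143

Answer: Rho = 10.036143


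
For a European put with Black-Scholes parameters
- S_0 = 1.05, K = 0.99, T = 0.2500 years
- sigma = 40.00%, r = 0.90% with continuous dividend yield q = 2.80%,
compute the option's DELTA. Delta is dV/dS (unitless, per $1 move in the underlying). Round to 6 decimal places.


d1 = 0.3704525001; d2 = 0.1704525001
phi(d1) = 0.3724859125; exp(-qT) = 0.9930244429; exp(-rT) = 0.9977525294
N(-d1) = 0.3555226812
Delta = -exp(-qT) * N(-d1) = -0.9930244429 * 0.3555226812 = -0.353043

Answer: Delta = -0.353043


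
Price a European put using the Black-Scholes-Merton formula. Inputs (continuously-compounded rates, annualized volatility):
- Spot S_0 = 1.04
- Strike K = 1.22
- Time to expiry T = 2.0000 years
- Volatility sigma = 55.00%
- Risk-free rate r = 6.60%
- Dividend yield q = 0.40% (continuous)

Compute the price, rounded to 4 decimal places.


d1 = (ln(S/K) + (r - q + 0.5*sigma^2) * T) / (sigma * sqrt(T)) = 0.34310088
d2 = d1 - sigma * sqrt(T) = -0.43471658
exp(-rT) = 0.87634100; exp(-qT) = 0.99203191
P = K * exp(-rT) * N(-d2) - S_0 * exp(-qT) * N(-d1)
N(-d1) = 0.36576128; N(-d2) = 0.66811592
P = 1.2200 * 0.87634100 * 0.66811592 - 1.0400 * 0.99203191 * 0.36576128 = 0.3369

Answer: Price = 0.3369


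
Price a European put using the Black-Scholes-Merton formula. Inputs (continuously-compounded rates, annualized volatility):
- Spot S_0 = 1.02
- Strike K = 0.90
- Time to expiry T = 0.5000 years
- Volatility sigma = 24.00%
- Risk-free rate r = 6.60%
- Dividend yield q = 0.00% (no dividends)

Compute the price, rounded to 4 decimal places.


Answer: Price = 0.0151

Derivation:
d1 = (ln(S/K) + (r - q + 0.5*sigma^2) * T) / (sigma * sqrt(T)) = 1.01683807
d2 = d1 - sigma * sqrt(T) = 0.84713244
exp(-rT) = 0.96753856; exp(-qT) = 1.00000000
P = K * exp(-rT) * N(-d2) - S_0 * exp(-qT) * N(-d1)
N(-d1) = 0.15461523; N(-d2) = 0.19846065
P = 0.9000 * 0.96753856 * 0.19846065 - 1.0200 * 1.00000000 * 0.15461523 = 0.0151


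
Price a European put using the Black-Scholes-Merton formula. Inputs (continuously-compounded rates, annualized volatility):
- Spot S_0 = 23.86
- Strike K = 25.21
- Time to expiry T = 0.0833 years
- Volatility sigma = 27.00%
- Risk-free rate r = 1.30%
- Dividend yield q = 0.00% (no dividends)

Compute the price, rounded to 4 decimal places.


Answer: Price = 1.5991

Derivation:
d1 = (ln(S/K) + (r - q + 0.5*sigma^2) * T) / (sigma * sqrt(T)) = -0.65341073
d2 = d1 - sigma * sqrt(T) = -0.73133743
exp(-rT) = 0.99891769; exp(-qT) = 1.00000000
P = K * exp(-rT) * N(-d2) - S_0 * exp(-qT) * N(-d1)
N(-d1) = 0.74325424; N(-d2) = 0.76771346
P = 25.2100 * 0.99891769 * 0.76771346 - 23.8600 * 1.00000000 * 0.74325424 = 1.5991


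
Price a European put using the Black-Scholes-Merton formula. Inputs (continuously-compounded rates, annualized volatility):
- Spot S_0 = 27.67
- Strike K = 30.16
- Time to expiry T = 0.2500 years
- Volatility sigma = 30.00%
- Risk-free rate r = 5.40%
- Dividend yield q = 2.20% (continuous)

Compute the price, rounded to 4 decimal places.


d1 = (ln(S/K) + (r - q + 0.5*sigma^2) * T) / (sigma * sqrt(T)) = -0.44611833
d2 = d1 - sigma * sqrt(T) = -0.59611833
exp(-rT) = 0.98659072; exp(-qT) = 0.99451510
P = K * exp(-rT) * N(-d2) - S_0 * exp(-qT) * N(-d1)
N(-d1) = 0.67224411; N(-d2) = 0.72445191
P = 30.1600 * 0.98659072 * 0.72445191 - 27.6700 * 0.99451510 * 0.67224411 = 3.0575

Answer: Price = 3.0575
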